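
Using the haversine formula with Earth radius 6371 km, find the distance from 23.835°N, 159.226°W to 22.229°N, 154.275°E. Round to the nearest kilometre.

4740 km

Δλ = 154.275 − -159.226 = 313.501°; wrapped into (−180°, 180°]: -46.499°.
Δφ = 22.229 − 23.835 = -1.606°.
a = sin²(Δφ/2) + cos φ₁ · cos φ₂ · sin²(Δλ/2) = 0.132131.
c = 2·atan2(√a, √(1−a)) = 0.74404 rad → d = 6371·c ≈ 4740.28 km.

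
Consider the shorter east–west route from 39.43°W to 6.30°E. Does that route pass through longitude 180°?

Signed shortest Δλ = ((6.30 − -39.43 + 180) mod 360) − 180 = 45.73°.
Going east by 45.73° from -39.43° reaches +6.30° without touching 180°.

No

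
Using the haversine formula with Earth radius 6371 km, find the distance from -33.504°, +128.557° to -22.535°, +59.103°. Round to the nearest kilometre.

Δλ = 59.103 − 128.557 = -69.454°.
Δφ = -22.535 − -33.504 = 10.969°.
a = sin²(Δφ/2) + cos φ₁ · cos φ₂ · sin²(Δλ/2) = 0.259074.
c = 2·atan2(√a, √(1−a)) = 1.06803 rad → d = 6371·c ≈ 6804.41 km.

6804 km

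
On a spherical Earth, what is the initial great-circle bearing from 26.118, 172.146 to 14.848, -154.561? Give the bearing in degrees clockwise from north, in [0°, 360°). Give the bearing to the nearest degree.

Δλ = -154.561 − 172.146 = -326.707°; wrapped into (−180°, 180°]: 33.293°.
θ = atan2( sin Δλ · cos φ₂ , cos φ₁ · sin φ₂ − sin φ₁ · cos φ₂ · cos Δλ )
  = atan2(0.53059, -0.12559) = 103.317° → normalised to [0°, 360°): 103.317°.

103°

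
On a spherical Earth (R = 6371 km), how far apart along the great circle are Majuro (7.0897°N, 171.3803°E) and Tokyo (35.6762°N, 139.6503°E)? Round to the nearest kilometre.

Δλ = 139.6503 − 171.3803 = -31.7300°.
Δφ = 35.6762 − 7.0897 = 28.5865°.
a = sin²(Δφ/2) + cos φ₁ · cos φ₂ · sin²(Δλ/2) = 0.121195.
c = 2·atan2(√a, √(1−a)) = 0.71115 rad → d = 6371·c ≈ 4530.75 km.

4531 km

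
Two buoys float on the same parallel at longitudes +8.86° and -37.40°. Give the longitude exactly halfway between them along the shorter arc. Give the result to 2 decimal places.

-14.27°

Signed shortest Δλ from +8.86° to -37.40° is -46.26°.
Midpoint longitude = +8.86° + (-46.26°)/2 = +8.86° − 23.13° = -14.27°.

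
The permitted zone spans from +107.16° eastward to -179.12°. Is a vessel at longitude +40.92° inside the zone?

No

Band width going east from +107.16° to -179.12°: ((-179.12 − 107.16) mod 360) = 73.72°.
Offset of +40.92° east of the west edge: ((40.92 − 107.16) mod 360) = 293.76°.
293.76° > 73.72° ⇒ outside.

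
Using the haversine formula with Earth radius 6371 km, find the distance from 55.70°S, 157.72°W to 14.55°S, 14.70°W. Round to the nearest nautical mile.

6196 nmi

Δλ = -14.70 − -157.72 = 143.02°.
Δφ = -14.55 − -55.70 = 41.15°.
a = sin²(Δφ/2) + cos φ₁ · cos φ₂ · sin²(Δλ/2) = 0.614098.
c = 2·atan2(√a, √(1−a)) = 1.80102 rad → d = 6371·c ≈ 11474.31 km ≈ 6195.63 nmi.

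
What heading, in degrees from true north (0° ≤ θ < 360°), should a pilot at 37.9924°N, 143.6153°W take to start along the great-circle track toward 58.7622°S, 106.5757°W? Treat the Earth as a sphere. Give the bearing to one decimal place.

161.4°

Δλ = -106.5757 − -143.6153 = 37.0396°.
θ = atan2( sin Δλ · cos φ₂ , cos φ₁ · sin φ₂ − sin φ₁ · cos φ₂ · cos Δλ )
  = atan2(0.31238, -0.92865) = 161.408° → normalised to [0°, 360°): 161.408°.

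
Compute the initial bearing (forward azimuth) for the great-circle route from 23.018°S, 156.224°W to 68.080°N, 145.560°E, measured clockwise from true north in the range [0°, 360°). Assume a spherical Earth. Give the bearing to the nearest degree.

Δλ = 145.560 − -156.224 = 301.784°; wrapped into (−180°, 180°]: -58.216°.
θ = atan2( sin Δλ · cos φ₂ , cos φ₁ · sin φ₂ − sin φ₁ · cos φ₂ · cos Δλ )
  = atan2(-0.31733, 0.93073) = -18.827° → normalised to [0°, 360°): 341.173°.

341°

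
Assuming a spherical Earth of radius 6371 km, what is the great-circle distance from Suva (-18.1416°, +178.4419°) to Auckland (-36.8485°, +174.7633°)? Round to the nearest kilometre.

2111 km

Δλ = 174.7633 − 178.4419 = -3.6786°.
Δφ = -36.8485 − -18.1416 = -18.7069°.
a = sin²(Δφ/2) + cos φ₁ · cos φ₂ · sin²(Δλ/2) = 0.027198.
c = 2·atan2(√a, √(1−a)) = 0.33135 rad → d = 6371·c ≈ 2111.01 km.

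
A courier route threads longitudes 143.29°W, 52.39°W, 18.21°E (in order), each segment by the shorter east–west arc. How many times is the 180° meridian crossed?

Leg 1: -143.29° → -52.39°, shortest Δλ = 90.9° (east) — does not cross 180°.
Leg 2: -52.39° → +18.21°, shortest Δλ = 70.6° (east) — does not cross 180°.
Total crossings: 0.

0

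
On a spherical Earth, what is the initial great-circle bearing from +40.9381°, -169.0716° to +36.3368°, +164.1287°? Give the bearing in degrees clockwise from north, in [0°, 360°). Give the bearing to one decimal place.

Δλ = 164.1287 − -169.0716 = 333.2003°; wrapped into (−180°, 180°]: -26.7997°.
θ = atan2( sin Δλ · cos φ₂ , cos φ₁ · sin φ₂ − sin φ₁ · cos φ₂ · cos Δλ )
  = atan2(-0.36320, -0.02353) = -93.706° → normalised to [0°, 360°): 266.294°.

266.3°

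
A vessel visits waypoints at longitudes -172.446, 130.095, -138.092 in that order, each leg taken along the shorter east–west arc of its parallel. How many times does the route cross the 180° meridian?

Leg 1: -172.446° → +130.095°, shortest Δλ = -57.459° (west) — crosses 180°.
Leg 2: +130.095° → -138.092°, shortest Δλ = 91.813° (east) — crosses 180°.
Total crossings: 2.

2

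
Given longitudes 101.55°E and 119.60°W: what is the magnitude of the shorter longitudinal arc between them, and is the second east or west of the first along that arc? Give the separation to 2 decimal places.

Raw difference: -119.60 − 101.55 = -221.15°.
Normalise into (−180°, 180°]: -221.15° + 360° = 138.85°.
Positive ⇒ the second point lies to the east; separation 138.85°.

138.85° east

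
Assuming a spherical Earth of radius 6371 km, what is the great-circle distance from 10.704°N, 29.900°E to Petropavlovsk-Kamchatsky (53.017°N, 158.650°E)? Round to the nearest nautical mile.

Δλ = 158.650 − 29.900 = 128.750°.
Δφ = 53.017 − 10.704 = 42.313°.
a = sin²(Δφ/2) + cos φ₁ · cos φ₂ · sin²(Δλ/2) = 0.610811.
c = 2·atan2(√a, √(1−a)) = 1.79427 rad → d = 6371·c ≈ 11431.32 km ≈ 6172.42 nmi.

6172 nmi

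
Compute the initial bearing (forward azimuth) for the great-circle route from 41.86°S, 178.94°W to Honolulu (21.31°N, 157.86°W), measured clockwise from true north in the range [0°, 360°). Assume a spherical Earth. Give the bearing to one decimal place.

Δλ = -157.86 − -178.94 = 21.08°.
θ = atan2( sin Δλ · cos φ₂ , cos φ₁ · sin φ₂ − sin φ₁ · cos φ₂ · cos Δλ )
  = atan2(0.33508, 0.85075) = 21.498° → normalised to [0°, 360°): 21.498°.

21.5°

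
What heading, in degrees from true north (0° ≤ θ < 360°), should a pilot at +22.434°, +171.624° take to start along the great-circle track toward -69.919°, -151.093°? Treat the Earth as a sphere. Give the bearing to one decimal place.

Δλ = -151.093 − 171.624 = -322.717°; wrapped into (−180°, 180°]: 37.283°.
θ = atan2( sin Δλ · cos φ₂ , cos φ₁ · sin φ₂ − sin φ₁ · cos φ₂ · cos Δλ )
  = atan2(0.20798, -0.97238) = 167.927° → normalised to [0°, 360°): 167.927°.

167.9°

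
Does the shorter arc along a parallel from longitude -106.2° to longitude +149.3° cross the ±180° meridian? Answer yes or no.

Yes

Naïve |149.3 − -106.2| = 255.5° > 180°, so the shorter arc goes the other way round — across 180°.
Signed shortest Δλ = ((149.3 − -106.2 + 180) mod 360) − 180 = -104.5°.
Going west by 104.5° from -106.2° passes through 180° before reaching +149.3°.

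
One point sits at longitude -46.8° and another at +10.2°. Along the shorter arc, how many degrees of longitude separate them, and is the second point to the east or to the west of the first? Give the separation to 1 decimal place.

Raw difference: 10.2 − -46.8 = 57.0°.
Normalise into (−180°, 180°]: 57.0° stays 57.0°.
Positive ⇒ the second point lies to the east; separation 57.0°.

57.0° east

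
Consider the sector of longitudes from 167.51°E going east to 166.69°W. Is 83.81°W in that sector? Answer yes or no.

No

Band width going east from +167.51° to -166.69°: ((-166.69 − 167.51) mod 360) = 25.80°.
Offset of -83.81° east of the west edge: ((-83.81 − 167.51) mod 360) = 108.68°.
108.68° > 25.80° ⇒ outside.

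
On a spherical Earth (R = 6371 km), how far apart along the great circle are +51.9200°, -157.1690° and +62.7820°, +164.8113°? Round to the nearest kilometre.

2529 km

Δλ = 164.8113 − -157.1690 = 321.9803°; wrapped into (−180°, 180°]: -38.0197°.
Δφ = 62.7820 − 51.9200 = 10.8620°.
a = sin²(Δφ/2) + cos φ₁ · cos φ₂ · sin²(Δλ/2) = 0.038888.
c = 2·atan2(√a, √(1−a)) = 0.39700 rad → d = 6371·c ≈ 2529.31 km.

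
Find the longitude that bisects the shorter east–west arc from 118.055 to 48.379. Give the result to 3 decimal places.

+83.217°

Signed shortest Δλ from +118.055° to +48.379° is -69.676°.
Midpoint longitude = +118.055° + (-69.676°)/2 = +118.055° − 34.838° = +83.217°.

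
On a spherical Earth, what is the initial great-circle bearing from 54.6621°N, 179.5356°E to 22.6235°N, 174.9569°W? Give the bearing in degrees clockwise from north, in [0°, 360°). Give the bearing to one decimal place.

Δλ = -174.9569 − 179.5356 = -354.4925°; wrapped into (−180°, 180°]: 5.5075°.
θ = atan2( sin Δλ · cos φ₂ , cos φ₁ · sin φ₂ − sin φ₁ · cos φ₂ · cos Δλ )
  = atan2(0.08859, -0.52701) = 170.458° → normalised to [0°, 360°): 170.458°.

170.5°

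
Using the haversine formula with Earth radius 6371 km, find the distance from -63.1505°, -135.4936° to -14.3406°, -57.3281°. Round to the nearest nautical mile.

4317 nmi

Δλ = -57.3281 − -135.4936 = 78.1655°.
Δφ = -14.3406 − -63.1505 = 48.8099°.
a = sin²(Δφ/2) + cos φ₁ · cos φ₂ · sin²(Δλ/2) = 0.344638.
c = 2·atan2(√a, √(1−a)) = 1.25484 rad → d = 6371·c ≈ 7994.59 km ≈ 4316.74 nmi.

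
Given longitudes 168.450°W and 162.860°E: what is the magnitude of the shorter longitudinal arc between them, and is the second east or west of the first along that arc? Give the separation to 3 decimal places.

Raw difference: 162.860 − -168.450 = 331.31°.
Normalise into (−180°, 180°]: 331.31° − 360° = -28.69°.
Negative ⇒ the second point lies to the west; separation 28.690°.

28.690° west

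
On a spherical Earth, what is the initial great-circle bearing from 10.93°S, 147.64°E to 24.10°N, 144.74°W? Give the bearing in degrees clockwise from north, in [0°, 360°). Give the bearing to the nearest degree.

61°

Δλ = -144.74 − 147.64 = -292.38°; wrapped into (−180°, 180°]: 67.62°.
θ = atan2( sin Δλ · cos φ₂ , cos φ₁ · sin φ₂ − sin φ₁ · cos φ₂ · cos Δλ )
  = atan2(0.84408, 0.46682) = 61.055° → normalised to [0°, 360°): 61.055°.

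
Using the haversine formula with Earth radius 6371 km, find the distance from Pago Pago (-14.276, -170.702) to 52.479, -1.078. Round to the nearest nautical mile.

8460 nmi

Δλ = -1.078 − -170.702 = 169.624°.
Δφ = 52.479 − -14.276 = 66.755°.
a = sin²(Δφ/2) + cos φ₁ · cos φ₂ · sin²(Δλ/2) = 0.888086.
c = 2·atan2(√a, √(1−a)) = 2.45937 rad → d = 6371·c ≈ 15668.64 km ≈ 8460.39 nmi.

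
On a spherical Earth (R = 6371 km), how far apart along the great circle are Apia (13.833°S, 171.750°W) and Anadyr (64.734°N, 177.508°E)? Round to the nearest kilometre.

8783 km

Δλ = 177.508 − -171.750 = 349.258°; wrapped into (−180°, 180°]: -10.742°.
Δφ = 64.734 − -13.833 = 78.567°.
a = sin²(Δφ/2) + cos φ₁ · cos φ₂ · sin²(Δλ/2) = 0.404520.
c = 2·atan2(√a, √(1−a)) = 1.37866 rad → d = 6371·c ≈ 8783.42 km.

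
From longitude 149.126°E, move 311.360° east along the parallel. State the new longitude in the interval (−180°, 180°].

100.486°E

Start at +149.126°; shift +311.360° → +460.486°.
+460.486° lies outside (−180°, 180°]; subtract 360° → +100.486°.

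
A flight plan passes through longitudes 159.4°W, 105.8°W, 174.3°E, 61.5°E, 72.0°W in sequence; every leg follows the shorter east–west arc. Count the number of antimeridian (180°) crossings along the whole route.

1

Leg 1: -159.4° → -105.8°, shortest Δλ = 53.6° (east) — does not cross 180°.
Leg 2: -105.8° → +174.3°, shortest Δλ = -79.9° (west) — crosses 180°.
Leg 3: +174.3° → +61.5°, shortest Δλ = -112.8° (west) — does not cross 180°.
Leg 4: +61.5° → -72.0°, shortest Δλ = -133.5° (west) — does not cross 180°.
Total crossings: 1.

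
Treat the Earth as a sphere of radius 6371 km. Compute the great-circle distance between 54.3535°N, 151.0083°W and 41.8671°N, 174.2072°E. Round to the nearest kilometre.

2891 km

Δλ = 174.2072 − -151.0083 = 325.2155°; wrapped into (−180°, 180°]: -34.7845°.
Δφ = 41.8671 − 54.3535 = -12.4864°.
a = sin²(Δφ/2) + cos φ₁ · cos φ₂ · sin²(Δλ/2) = 0.050603.
c = 2·atan2(√a, √(1−a)) = 0.45379 rad → d = 6371·c ≈ 2891.07 km.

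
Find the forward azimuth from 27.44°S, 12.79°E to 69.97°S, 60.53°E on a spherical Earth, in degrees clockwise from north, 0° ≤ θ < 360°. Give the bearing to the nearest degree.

161°

Δλ = 60.53 − 12.79 = 47.74°.
θ = atan2( sin Δλ · cos φ₂ , cos φ₁ · sin φ₂ − sin φ₁ · cos φ₂ · cos Δλ )
  = atan2(0.25349, -0.72767) = 160.793° → normalised to [0°, 360°): 160.793°.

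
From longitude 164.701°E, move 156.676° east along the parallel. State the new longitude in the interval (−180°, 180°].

Start at +164.701°; shift +156.676° → +321.377°.
+321.377° lies outside (−180°, 180°]; subtract 360° → -38.623°.

38.623°W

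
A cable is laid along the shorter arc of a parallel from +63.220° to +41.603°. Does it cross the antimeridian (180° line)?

Signed shortest Δλ = ((41.603 − 63.220 + 180) mod 360) − 180 = -21.617°.
Going west by 21.617° from +63.220° reaches +41.603° without touching 180°.

No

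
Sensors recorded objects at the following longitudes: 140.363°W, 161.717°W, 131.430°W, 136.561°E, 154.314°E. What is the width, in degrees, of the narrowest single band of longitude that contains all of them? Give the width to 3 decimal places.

92.009°

Sort the longitudes: -161.717°, -140.363°, -131.430°, +136.561°, +154.314°.
Eastward gaps between consecutive values (wrapping around): 21.354°, 8.933°, 267.991°, 17.753°, 43.969°.
Largest gap = 267.991° ⇒ minimal covering band is its complement: 360° − 267.991° = 92.009°.
Band runs from +136.561° eastward to -131.430°, crossing the antimeridian.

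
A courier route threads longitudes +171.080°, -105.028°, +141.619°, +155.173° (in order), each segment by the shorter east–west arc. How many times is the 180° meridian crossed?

Leg 1: +171.080° → -105.028°, shortest Δλ = 83.892° (east) — crosses 180°.
Leg 2: -105.028° → +141.619°, shortest Δλ = -113.353° (west) — crosses 180°.
Leg 3: +141.619° → +155.173°, shortest Δλ = 13.554° (east) — does not cross 180°.
Total crossings: 2.

2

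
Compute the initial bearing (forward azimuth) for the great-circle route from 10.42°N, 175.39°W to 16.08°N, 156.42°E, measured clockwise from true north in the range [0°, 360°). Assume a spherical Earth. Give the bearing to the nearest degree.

285°

Δλ = 156.42 − -175.39 = 331.81°; wrapped into (−180°, 180°]: -28.19°.
θ = atan2( sin Δλ · cos φ₂ , cos φ₁ · sin φ₂ − sin φ₁ · cos φ₂ · cos Δλ )
  = atan2(-0.45391, 0.11924) = -75.282° → normalised to [0°, 360°): 284.718°.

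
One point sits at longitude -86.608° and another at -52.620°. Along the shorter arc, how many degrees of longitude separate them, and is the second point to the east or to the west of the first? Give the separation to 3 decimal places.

33.988° east

Raw difference: -52.620 − -86.608 = 33.988°.
Normalise into (−180°, 180°]: 33.988° stays 33.988°.
Positive ⇒ the second point lies to the east; separation 33.988°.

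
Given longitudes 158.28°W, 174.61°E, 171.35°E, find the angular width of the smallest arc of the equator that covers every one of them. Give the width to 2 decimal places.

Sort the longitudes: -158.28°, +171.35°, +174.61°.
Eastward gaps between consecutive values (wrapping around): 329.63°, 3.26°, 27.11°.
Largest gap = 329.63° ⇒ minimal covering band is its complement: 360° − 329.63° = 30.37°.
Band runs from +171.35° eastward to -158.28°, crossing the antimeridian.

30.37°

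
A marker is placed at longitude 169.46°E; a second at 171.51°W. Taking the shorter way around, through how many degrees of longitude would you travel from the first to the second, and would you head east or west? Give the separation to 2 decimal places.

Raw difference: -171.51 − 169.46 = -340.97°.
Normalise into (−180°, 180°]: -340.97° + 360° = 19.03°.
Positive ⇒ the second point lies to the east; separation 19.03°.

19.03° east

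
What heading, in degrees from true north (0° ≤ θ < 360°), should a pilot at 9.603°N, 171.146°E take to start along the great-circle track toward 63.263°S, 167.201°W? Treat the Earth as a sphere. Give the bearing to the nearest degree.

170°

Δλ = -167.201 − 171.146 = -338.347°; wrapped into (−180°, 180°]: 21.653°.
θ = atan2( sin Δλ · cos φ₂ , cos φ₁ · sin φ₂ − sin φ₁ · cos φ₂ · cos Δλ )
  = atan2(0.16600, -0.95032) = 170.091° → normalised to [0°, 360°): 170.091°.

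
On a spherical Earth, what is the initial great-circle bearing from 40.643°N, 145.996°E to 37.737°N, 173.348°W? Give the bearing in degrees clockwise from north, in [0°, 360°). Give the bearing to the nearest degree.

82°

Δλ = -173.348 − 145.996 = -319.344°; wrapped into (−180°, 180°]: 40.656°.
θ = atan2( sin Δλ · cos φ₂ , cos φ₁ · sin φ₂ − sin φ₁ · cos φ₂ · cos Δλ )
  = atan2(0.51524, 0.07363) = 81.867° → normalised to [0°, 360°): 81.867°.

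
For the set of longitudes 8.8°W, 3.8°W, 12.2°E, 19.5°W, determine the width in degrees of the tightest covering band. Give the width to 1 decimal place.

31.7°

Sort the longitudes: -19.5°, -8.8°, -3.8°, +12.2°.
Eastward gaps between consecutive values (wrapping around): 10.7°, 5.0°, 16.0°, 328.3°.
Largest gap = 328.3° ⇒ minimal covering band is its complement: 360° − 328.3° = 31.7°.
Band runs from -19.5° eastward to +12.2°.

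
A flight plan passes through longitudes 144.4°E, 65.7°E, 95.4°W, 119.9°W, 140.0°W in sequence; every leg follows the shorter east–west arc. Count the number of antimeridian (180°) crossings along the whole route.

Leg 1: +144.4° → +65.7°, shortest Δλ = -78.7° (west) — does not cross 180°.
Leg 2: +65.7° → -95.4°, shortest Δλ = -161.1° (west) — does not cross 180°.
Leg 3: -95.4° → -119.9°, shortest Δλ = -24.5° (west) — does not cross 180°.
Leg 4: -119.9° → -140.0°, shortest Δλ = -20.1° (west) — does not cross 180°.
Total crossings: 0.

0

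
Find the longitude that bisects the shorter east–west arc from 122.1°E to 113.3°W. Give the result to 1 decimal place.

175.6°W

Signed shortest Δλ from +122.1° to -113.3° is +124.6°.
Midpoint longitude = +122.1° + (+124.6°)/2 = +122.1° + 62.3° = +184.4°.
Normalise into (−180°, 180°]: -175.6°.
(The naïve average (+122.1 + -113.3)/2 = 4.4° is on the wrong side of the globe.)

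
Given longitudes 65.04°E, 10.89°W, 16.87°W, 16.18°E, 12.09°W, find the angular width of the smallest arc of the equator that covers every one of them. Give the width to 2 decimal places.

Sort the longitudes: -16.87°, -12.09°, -10.89°, +16.18°, +65.04°.
Eastward gaps between consecutive values (wrapping around): 4.78°, 1.20°, 27.07°, 48.86°, 278.09°.
Largest gap = 278.09° ⇒ minimal covering band is its complement: 360° − 278.09° = 81.91°.
Band runs from -16.87° eastward to +65.04°.

81.91°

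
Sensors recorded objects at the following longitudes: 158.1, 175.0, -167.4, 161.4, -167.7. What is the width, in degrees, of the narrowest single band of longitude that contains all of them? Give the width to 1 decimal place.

34.5°

Sort the longitudes: -167.7°, -167.4°, +158.1°, +161.4°, +175.0°.
Eastward gaps between consecutive values (wrapping around): 0.3°, 325.5°, 3.3°, 13.6°, 17.3°.
Largest gap = 325.5° ⇒ minimal covering band is its complement: 360° − 325.5° = 34.5°.
Band runs from +158.1° eastward to -167.4°, crossing the antimeridian.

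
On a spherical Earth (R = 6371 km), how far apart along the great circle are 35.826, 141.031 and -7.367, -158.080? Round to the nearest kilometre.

7958 km

Δλ = -158.080 − 141.031 = -299.111°; wrapped into (−180°, 180°]: 60.889°.
Δφ = -7.367 − 35.826 = -43.193°.
a = sin²(Δφ/2) + cos φ₁ · cos φ₂ · sin²(Δλ/2) = 0.341927.
c = 2·atan2(√a, √(1−a)) = 1.24913 rad → d = 6371·c ≈ 7958.22 km.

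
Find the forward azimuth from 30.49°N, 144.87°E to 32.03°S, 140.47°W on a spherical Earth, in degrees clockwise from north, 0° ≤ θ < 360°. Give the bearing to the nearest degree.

125°

Δλ = -140.47 − 144.87 = -285.34°; wrapped into (−180°, 180°]: 74.66°.
θ = atan2( sin Δλ · cos φ₂ , cos φ₁ · sin φ₂ − sin φ₁ · cos φ₂ · cos Δλ )
  = atan2(0.81757, -0.57082) = 124.922° → normalised to [0°, 360°): 124.922°.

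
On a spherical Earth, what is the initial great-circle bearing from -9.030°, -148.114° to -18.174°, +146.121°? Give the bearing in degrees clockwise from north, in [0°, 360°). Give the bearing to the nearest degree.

Δλ = 146.121 − -148.114 = 294.235°; wrapped into (−180°, 180°]: -65.765°.
θ = atan2( sin Δλ · cos φ₂ , cos φ₁ · sin φ₂ − sin φ₁ · cos φ₂ · cos Δλ )
  = atan2(-0.86638, -0.24683) = -105.902° → normalised to [0°, 360°): 254.098°.

254°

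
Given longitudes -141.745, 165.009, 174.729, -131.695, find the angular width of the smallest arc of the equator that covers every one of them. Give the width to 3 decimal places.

Sort the longitudes: -141.745°, -131.695°, +165.009°, +174.729°.
Eastward gaps between consecutive values (wrapping around): 10.050°, 296.704°, 9.720°, 43.526°.
Largest gap = 296.704° ⇒ minimal covering band is its complement: 360° − 296.704° = 63.296°.
Band runs from +165.009° eastward to -131.695°, crossing the antimeridian.

63.296°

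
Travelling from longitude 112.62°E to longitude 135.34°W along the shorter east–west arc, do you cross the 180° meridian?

Naïve |-135.34 − 112.62| = 247.96° > 180°, so the shorter arc goes the other way round — across 180°.
Signed shortest Δλ = ((-135.34 − 112.62 + 180) mod 360) − 180 = 112.04°.
Going east by 112.04° from +112.62° passes through 180° before reaching -135.34°.

Yes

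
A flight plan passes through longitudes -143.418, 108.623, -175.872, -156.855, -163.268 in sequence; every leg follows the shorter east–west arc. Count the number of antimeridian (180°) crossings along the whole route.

2

Leg 1: -143.418° → +108.623°, shortest Δλ = -107.959° (west) — crosses 180°.
Leg 2: +108.623° → -175.872°, shortest Δλ = 75.505° (east) — crosses 180°.
Leg 3: -175.872° → -156.855°, shortest Δλ = 19.017° (east) — does not cross 180°.
Leg 4: -156.855° → -163.268°, shortest Δλ = -6.413° (west) — does not cross 180°.
Total crossings: 2.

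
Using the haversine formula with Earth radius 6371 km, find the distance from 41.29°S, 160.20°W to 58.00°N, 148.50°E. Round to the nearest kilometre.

12020 km

Δλ = 148.50 − -160.20 = 308.70°; wrapped into (−180°, 180°]: -51.30°.
Δφ = 58.00 − -41.29 = 99.29°.
a = sin²(Δφ/2) + cos φ₁ · cos φ₂ · sin²(Δλ/2) = 0.655324.
c = 2·atan2(√a, √(1−a)) = 1.88667 rad → d = 6371·c ≈ 12019.99 km.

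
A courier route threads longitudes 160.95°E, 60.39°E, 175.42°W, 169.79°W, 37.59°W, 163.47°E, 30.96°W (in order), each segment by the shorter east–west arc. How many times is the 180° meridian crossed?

Leg 1: +160.95° → +60.39°, shortest Δλ = -100.56° (west) — does not cross 180°.
Leg 2: +60.39° → -175.42°, shortest Δλ = 124.19° (east) — crosses 180°.
Leg 3: -175.42° → -169.79°, shortest Δλ = 5.63° (east) — does not cross 180°.
Leg 4: -169.79° → -37.59°, shortest Δλ = 132.2° (east) — does not cross 180°.
Leg 5: -37.59° → +163.47°, shortest Δλ = -158.94° (west) — crosses 180°.
Leg 6: +163.47° → -30.96°, shortest Δλ = 165.57° (east) — crosses 180°.
Total crossings: 3.

3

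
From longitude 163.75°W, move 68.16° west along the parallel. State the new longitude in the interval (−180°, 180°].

Start at -163.75°; shift −68.16° → -231.91°.
-231.91° lies outside (−180°, 180°]; add 360° → +128.09°.

128.09°E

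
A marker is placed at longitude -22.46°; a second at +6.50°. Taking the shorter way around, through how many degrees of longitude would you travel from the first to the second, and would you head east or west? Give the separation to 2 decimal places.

Raw difference: 6.50 − -22.46 = 28.96°.
Normalise into (−180°, 180°]: 28.96° stays 28.96°.
Positive ⇒ the second point lies to the east; separation 28.96°.

28.96° east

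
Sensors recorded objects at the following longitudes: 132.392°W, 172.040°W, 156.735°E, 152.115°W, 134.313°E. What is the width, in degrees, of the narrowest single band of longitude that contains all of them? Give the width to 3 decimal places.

Sort the longitudes: -172.040°, -152.115°, -132.392°, +134.313°, +156.735°.
Eastward gaps between consecutive values (wrapping around): 19.925°, 19.723°, 266.705°, 22.422°, 31.225°.
Largest gap = 266.705° ⇒ minimal covering band is its complement: 360° − 266.705° = 93.295°.
Band runs from +134.313° eastward to -132.392°, crossing the antimeridian.

93.295°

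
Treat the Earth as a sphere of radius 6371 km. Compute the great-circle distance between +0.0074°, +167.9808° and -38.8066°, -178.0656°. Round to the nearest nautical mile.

Δλ = -178.0656 − 167.9808 = -346.0464°; wrapped into (−180°, 180°]: 13.9536°.
Δφ = -38.8066 − 0.0074 = -38.8140°.
a = sin²(Δφ/2) + cos φ₁ · cos φ₂ · sin²(Δλ/2) = 0.121905.
c = 2·atan2(√a, √(1−a)) = 0.71333 rad → d = 6371·c ≈ 4544.60 km ≈ 2453.89 nmi.

2454 nmi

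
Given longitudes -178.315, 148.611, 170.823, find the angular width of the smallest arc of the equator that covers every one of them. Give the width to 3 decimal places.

33.074°

Sort the longitudes: -178.315°, +148.611°, +170.823°.
Eastward gaps between consecutive values (wrapping around): 326.926°, 22.212°, 10.862°.
Largest gap = 326.926° ⇒ minimal covering band is its complement: 360° − 326.926° = 33.074°.
Band runs from +148.611° eastward to -178.315°, crossing the antimeridian.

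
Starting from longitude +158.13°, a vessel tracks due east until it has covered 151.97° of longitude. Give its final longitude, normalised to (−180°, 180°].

-49.90°

Start at +158.13°; shift +151.97° → +310.10°.
+310.10° lies outside (−180°, 180°]; subtract 360° → -49.90°.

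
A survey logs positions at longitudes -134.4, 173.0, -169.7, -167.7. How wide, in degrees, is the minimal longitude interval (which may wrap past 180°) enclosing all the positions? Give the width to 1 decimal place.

52.6°

Sort the longitudes: -169.7°, -167.7°, -134.4°, +173.0°.
Eastward gaps between consecutive values (wrapping around): 2.0°, 33.3°, 307.4°, 17.3°.
Largest gap = 307.4° ⇒ minimal covering band is its complement: 360° − 307.4° = 52.6°.
Band runs from +173.0° eastward to -134.4°, crossing the antimeridian.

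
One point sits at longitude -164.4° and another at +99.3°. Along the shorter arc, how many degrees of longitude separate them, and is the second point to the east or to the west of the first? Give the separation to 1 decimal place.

Raw difference: 99.3 − -164.4 = 263.7°.
Normalise into (−180°, 180°]: 263.7° − 360° = -96.3°.
Negative ⇒ the second point lies to the west; separation 96.3°.

96.3° west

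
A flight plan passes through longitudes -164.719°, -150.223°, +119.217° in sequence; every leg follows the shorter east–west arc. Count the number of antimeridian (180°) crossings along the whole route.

1

Leg 1: -164.719° → -150.223°, shortest Δλ = 14.496° (east) — does not cross 180°.
Leg 2: -150.223° → +119.217°, shortest Δλ = -90.56° (west) — crosses 180°.
Total crossings: 1.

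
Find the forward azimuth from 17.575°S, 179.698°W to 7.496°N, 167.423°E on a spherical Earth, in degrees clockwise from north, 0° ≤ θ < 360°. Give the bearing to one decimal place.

332.0°

Δλ = 167.423 − -179.698 = 347.121°; wrapped into (−180°, 180°]: -12.879°.
θ = atan2( sin Δλ · cos φ₂ , cos φ₁ · sin φ₂ − sin φ₁ · cos φ₂ · cos Δλ )
  = atan2(-0.22099, 0.41621) = -27.966° → normalised to [0°, 360°): 332.034°.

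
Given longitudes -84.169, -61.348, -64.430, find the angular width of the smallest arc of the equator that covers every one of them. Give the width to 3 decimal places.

22.821°

Sort the longitudes: -84.169°, -64.430°, -61.348°.
Eastward gaps between consecutive values (wrapping around): 19.739°, 3.082°, 337.179°.
Largest gap = 337.179° ⇒ minimal covering band is its complement: 360° − 337.179° = 22.821°.
Band runs from -84.169° eastward to -61.348°.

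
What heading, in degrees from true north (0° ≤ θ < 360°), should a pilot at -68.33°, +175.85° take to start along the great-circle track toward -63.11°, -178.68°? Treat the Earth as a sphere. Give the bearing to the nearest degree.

26°

Δλ = -178.68 − 175.85 = -354.53°; wrapped into (−180°, 180°]: 5.47°.
θ = atan2( sin Δλ · cos φ₂ , cos φ₁ · sin φ₂ − sin φ₁ · cos φ₂ · cos Δλ )
  = atan2(0.04311, 0.08907) = 25.830° → normalised to [0°, 360°): 25.830°.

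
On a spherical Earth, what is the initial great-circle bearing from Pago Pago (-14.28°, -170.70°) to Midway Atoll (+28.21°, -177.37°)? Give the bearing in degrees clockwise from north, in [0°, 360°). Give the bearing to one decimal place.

Δλ = -177.37 − -170.70 = -6.67°.
θ = atan2( sin Δλ · cos φ₂ , cos φ₁ · sin φ₂ − sin φ₁ · cos φ₂ · cos Δλ )
  = atan2(-0.10235, 0.67399) = -8.635° → normalised to [0°, 360°): 351.365°.

351.4°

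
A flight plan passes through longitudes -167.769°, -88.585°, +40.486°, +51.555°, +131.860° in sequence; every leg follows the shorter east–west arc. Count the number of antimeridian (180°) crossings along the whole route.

Leg 1: -167.769° → -88.585°, shortest Δλ = 79.184° (east) — does not cross 180°.
Leg 2: -88.585° → +40.486°, shortest Δλ = 129.071° (east) — does not cross 180°.
Leg 3: +40.486° → +51.555°, shortest Δλ = 11.069° (east) — does not cross 180°.
Leg 4: +51.555° → +131.860°, shortest Δλ = 80.305° (east) — does not cross 180°.
Total crossings: 0.

0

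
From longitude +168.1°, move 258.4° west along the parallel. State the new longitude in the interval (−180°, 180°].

Start at +168.1°; shift −258.4° → -90.3°.
-90.3° already lies in (−180°, 180°].

-90.3°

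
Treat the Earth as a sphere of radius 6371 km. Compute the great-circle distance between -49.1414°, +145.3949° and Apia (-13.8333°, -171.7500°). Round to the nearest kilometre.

Δλ = -171.7500 − 145.3949 = -317.1449°; wrapped into (−180°, 180°]: 42.8551°.
Δφ = -13.8333 − -49.1414 = 35.3081°.
a = sin²(Δφ/2) + cos φ₁ · cos φ₂ · sin²(Δλ/2) = 0.176750.
c = 2·atan2(√a, √(1−a)) = 0.86781 rad → d = 6371·c ≈ 5528.80 km.

5529 km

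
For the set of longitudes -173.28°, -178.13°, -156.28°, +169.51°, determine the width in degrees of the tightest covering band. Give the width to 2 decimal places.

Sort the longitudes: -178.13°, -173.28°, -156.28°, +169.51°.
Eastward gaps between consecutive values (wrapping around): 4.85°, 17.00°, 325.79°, 12.36°.
Largest gap = 325.79° ⇒ minimal covering band is its complement: 360° − 325.79° = 34.21°.
Band runs from +169.51° eastward to -156.28°, crossing the antimeridian.

34.21°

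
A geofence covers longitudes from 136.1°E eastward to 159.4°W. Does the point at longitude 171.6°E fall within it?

Band width going east from +136.1° to -159.4°: ((-159.4 − 136.1) mod 360) = 64.5°.
Offset of +171.6° east of the west edge: ((171.6 − 136.1) mod 360) = 35.5°.
35.5° ≤ 64.5° ⇒ inside.

Yes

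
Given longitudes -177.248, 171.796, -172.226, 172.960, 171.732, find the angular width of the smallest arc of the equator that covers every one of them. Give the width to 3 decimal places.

Sort the longitudes: -177.248°, -172.226°, +171.732°, +171.796°, +172.960°.
Eastward gaps between consecutive values (wrapping around): 5.022°, 343.958°, 0.064°, 1.164°, 9.792°.
Largest gap = 343.958° ⇒ minimal covering band is its complement: 360° − 343.958° = 16.042°.
Band runs from +171.732° eastward to -172.226°, crossing the antimeridian.

16.042°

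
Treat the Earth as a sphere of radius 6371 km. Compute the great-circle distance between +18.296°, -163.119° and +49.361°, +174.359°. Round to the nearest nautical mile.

2159 nmi

Δλ = 174.359 − -163.119 = 337.478°; wrapped into (−180°, 180°]: -22.522°.
Δφ = 49.361 − 18.296 = 31.065°.
a = sin²(Δφ/2) + cos φ₁ · cos φ₂ · sin²(Δλ/2) = 0.095289.
c = 2·atan2(√a, √(1−a)) = 0.62763 rad → d = 6371·c ≈ 3998.63 km ≈ 2159.09 nmi.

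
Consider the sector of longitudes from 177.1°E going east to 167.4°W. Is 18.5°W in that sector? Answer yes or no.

Band width going east from +177.1° to -167.4°: ((-167.4 − 177.1) mod 360) = 15.5°.
Offset of -18.5° east of the west edge: ((-18.5 − 177.1) mod 360) = 164.4°.
164.4° > 15.5° ⇒ outside.

No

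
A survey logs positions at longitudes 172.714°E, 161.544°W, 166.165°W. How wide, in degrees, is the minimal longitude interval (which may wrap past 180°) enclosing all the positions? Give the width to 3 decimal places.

25.742°

Sort the longitudes: -166.165°, -161.544°, +172.714°.
Eastward gaps between consecutive values (wrapping around): 4.621°, 334.258°, 21.121°.
Largest gap = 334.258° ⇒ minimal covering band is its complement: 360° − 334.258° = 25.742°.
Band runs from +172.714° eastward to -161.544°, crossing the antimeridian.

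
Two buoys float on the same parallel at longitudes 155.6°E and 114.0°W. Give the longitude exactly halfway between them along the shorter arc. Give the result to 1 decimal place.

159.2°W

Signed shortest Δλ from +155.6° to -114.0° is +90.4°.
Midpoint longitude = +155.6° + (+90.4°)/2 = +155.6° + 45.2° = +200.8°.
Normalise into (−180°, 180°]: -159.2°.
(The naïve average (+155.6 + -114.0)/2 = 20.8° is on the wrong side of the globe.)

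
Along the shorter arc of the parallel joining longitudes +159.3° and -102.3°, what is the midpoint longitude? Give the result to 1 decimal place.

Signed shortest Δλ from +159.3° to -102.3° is +98.4°.
Midpoint longitude = +159.3° + (+98.4°)/2 = +159.3° + 49.2° = +208.5°.
Normalise into (−180°, 180°]: -151.5°.
(The naïve average (+159.3 + -102.3)/2 = 28.5° is on the wrong side of the globe.)

-151.5°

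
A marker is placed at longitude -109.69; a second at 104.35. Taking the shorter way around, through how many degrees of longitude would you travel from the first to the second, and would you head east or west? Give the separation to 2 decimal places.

Raw difference: 104.35 − -109.69 = 214.04°.
Normalise into (−180°, 180°]: 214.04° − 360° = -145.96°.
Negative ⇒ the second point lies to the west; separation 145.96°.

145.96° west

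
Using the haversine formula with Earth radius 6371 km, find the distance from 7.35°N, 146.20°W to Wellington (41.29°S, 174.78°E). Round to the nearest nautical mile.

Δλ = 174.78 − -146.20 = 320.98°; wrapped into (−180°, 180°]: -39.02°.
Δφ = -41.29 − 7.35 = -48.64°.
a = sin²(Δφ/2) + cos φ₁ · cos φ₂ · sin²(Δλ/2) = 0.252724.
c = 2·atan2(√a, √(1−a)) = 1.05348 rad → d = 6371·c ≈ 6711.70 km ≈ 3624.03 nmi.

3624 nmi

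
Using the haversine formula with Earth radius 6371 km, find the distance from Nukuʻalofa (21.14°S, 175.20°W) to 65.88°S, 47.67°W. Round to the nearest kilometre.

Δλ = -47.67 − -175.20 = 127.53°.
Δφ = -65.88 − -21.14 = -44.74°.
a = sin²(Δφ/2) + cos φ₁ · cos φ₂ · sin²(Δλ/2) = 0.451513.
c = 2·atan2(√a, √(1−a)) = 1.47367 rad → d = 6371·c ≈ 9388.75 km.

9389 km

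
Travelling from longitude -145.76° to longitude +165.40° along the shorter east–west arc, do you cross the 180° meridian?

Yes

Naïve |165.40 − -145.76| = 311.16° > 180°, so the shorter arc goes the other way round — across 180°.
Signed shortest Δλ = ((165.40 − -145.76 + 180) mod 360) − 180 = -48.84°.
Going west by 48.84° from -145.76° passes through 180° before reaching +165.40°.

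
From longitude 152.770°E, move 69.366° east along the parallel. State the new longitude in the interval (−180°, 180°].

Start at +152.770°; shift +69.366° → +222.136°.
+222.136° lies outside (−180°, 180°]; subtract 360° → -137.864°.

137.864°W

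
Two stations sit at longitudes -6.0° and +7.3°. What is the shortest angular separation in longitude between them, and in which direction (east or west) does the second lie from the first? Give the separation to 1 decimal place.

Raw difference: 7.3 − -6.0 = 13.3°.
Normalise into (−180°, 180°]: 13.3° stays 13.3°.
Positive ⇒ the second point lies to the east; separation 13.3°.

13.3° east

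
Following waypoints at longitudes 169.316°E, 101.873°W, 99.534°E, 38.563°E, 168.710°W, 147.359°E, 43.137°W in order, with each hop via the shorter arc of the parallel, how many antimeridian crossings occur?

Leg 1: +169.316° → -101.873°, shortest Δλ = 88.811° (east) — crosses 180°.
Leg 2: -101.873° → +99.534°, shortest Δλ = -158.593° (west) — crosses 180°.
Leg 3: +99.534° → +38.563°, shortest Δλ = -60.971° (west) — does not cross 180°.
Leg 4: +38.563° → -168.710°, shortest Δλ = 152.727° (east) — crosses 180°.
Leg 5: -168.710° → +147.359°, shortest Δλ = -43.931° (west) — crosses 180°.
Leg 6: +147.359° → -43.137°, shortest Δλ = 169.504° (east) — crosses 180°.
Total crossings: 5.

5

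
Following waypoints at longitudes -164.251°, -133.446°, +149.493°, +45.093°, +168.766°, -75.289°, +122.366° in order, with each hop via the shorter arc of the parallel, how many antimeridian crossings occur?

Leg 1: -164.251° → -133.446°, shortest Δλ = 30.805° (east) — does not cross 180°.
Leg 2: -133.446° → +149.493°, shortest Δλ = -77.061° (west) — crosses 180°.
Leg 3: +149.493° → +45.093°, shortest Δλ = -104.4° (west) — does not cross 180°.
Leg 4: +45.093° → +168.766°, shortest Δλ = 123.673° (east) — does not cross 180°.
Leg 5: +168.766° → -75.289°, shortest Δλ = 115.945° (east) — crosses 180°.
Leg 6: -75.289° → +122.366°, shortest Δλ = -162.345° (west) — crosses 180°.
Total crossings: 3.

3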